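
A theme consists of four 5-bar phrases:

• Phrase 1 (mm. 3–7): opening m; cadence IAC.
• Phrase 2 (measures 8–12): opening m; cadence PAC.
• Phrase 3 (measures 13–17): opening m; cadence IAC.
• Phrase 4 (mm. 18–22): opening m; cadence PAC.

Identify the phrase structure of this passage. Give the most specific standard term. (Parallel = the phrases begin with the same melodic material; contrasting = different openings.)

repeated period

The cadence pattern IAC–PAC–IAC–PAC is weak–strong twice, and phrases 3–4 restate phrases 1–2: a period heard twice, not a double period (which would end weakly at phrase 2).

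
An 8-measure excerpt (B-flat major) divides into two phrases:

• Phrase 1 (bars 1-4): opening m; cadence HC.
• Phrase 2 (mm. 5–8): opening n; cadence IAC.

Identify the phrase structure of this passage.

Phrase 1 ends with a half cadence (weaker) and phrase 2 with an imperfect authentic cadence (stronger): antecedent + consequent = a period.
The two phrases open with different material (m / n), so the period is contrasting.

contrasting period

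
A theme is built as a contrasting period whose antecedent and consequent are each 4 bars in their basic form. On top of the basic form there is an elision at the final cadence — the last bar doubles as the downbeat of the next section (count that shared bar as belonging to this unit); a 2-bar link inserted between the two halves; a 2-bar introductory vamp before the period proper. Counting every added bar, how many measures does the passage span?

Basic contrasting period: 4 + 4 = 8 bars.
8 (basic form) + 2 (link) + 2 (introduction) = 12.
The elision shares a bar with the next section but does not change this unit's count.

12 measures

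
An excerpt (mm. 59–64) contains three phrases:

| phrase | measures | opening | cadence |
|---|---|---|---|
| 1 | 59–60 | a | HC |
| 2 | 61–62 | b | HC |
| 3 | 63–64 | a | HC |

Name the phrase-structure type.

The final phrase closes with a half cadence, which is not stronger than the preceding half cadence; the 3 phrases lack an overall antecedent–consequent design and so form a phrase group.

phrase group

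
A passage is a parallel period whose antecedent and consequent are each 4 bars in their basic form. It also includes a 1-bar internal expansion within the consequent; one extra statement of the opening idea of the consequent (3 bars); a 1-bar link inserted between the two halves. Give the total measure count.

Basic parallel period: 4 + 4 = 8 bars.
8 (basic form) + 1 (internal expansion) + 3 (extra statement) + 1 (link) = 13.

13 measures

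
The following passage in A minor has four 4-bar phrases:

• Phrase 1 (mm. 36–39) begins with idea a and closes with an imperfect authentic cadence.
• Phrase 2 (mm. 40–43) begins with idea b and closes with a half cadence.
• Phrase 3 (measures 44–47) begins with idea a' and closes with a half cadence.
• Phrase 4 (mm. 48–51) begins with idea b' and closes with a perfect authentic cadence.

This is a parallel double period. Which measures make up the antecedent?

measures 36–43

In a double period the first pair of phrases (ending half cadence) is the large antecedent and the second pair (ending perfect authentic cadence) is the large consequent; the antecedent is measures 36–43.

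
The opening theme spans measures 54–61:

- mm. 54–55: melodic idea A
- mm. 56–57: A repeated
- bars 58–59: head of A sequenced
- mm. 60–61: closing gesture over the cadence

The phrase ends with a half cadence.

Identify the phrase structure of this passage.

sentence

Basic idea (measures 54–55) + its repetition (measures 56-57) form the presentation; fragmentation and cadence (measures 58–61) form the continuation — the 8-bar whole is a sentence.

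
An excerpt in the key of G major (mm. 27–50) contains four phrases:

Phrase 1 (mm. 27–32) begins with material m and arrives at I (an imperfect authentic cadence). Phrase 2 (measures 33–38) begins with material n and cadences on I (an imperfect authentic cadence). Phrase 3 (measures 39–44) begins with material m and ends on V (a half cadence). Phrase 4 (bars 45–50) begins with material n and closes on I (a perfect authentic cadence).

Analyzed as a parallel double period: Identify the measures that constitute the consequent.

measures 39–50

In a double period the four phrases pair into a large antecedent (phrases 1–2, ending imperfect authentic cadence) and a large consequent (phrases 3–4, ending perfect authentic cadence). The consequent spans measures 39–50.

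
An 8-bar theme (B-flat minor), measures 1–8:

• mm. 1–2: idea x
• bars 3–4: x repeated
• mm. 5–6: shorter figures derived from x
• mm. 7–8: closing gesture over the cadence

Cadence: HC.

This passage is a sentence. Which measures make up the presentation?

The presentation of a sentence is the basic idea (measures 1–2) plus its repetition (bars 3–4); the presentation is therefore mm. 1–4.

measures 1–4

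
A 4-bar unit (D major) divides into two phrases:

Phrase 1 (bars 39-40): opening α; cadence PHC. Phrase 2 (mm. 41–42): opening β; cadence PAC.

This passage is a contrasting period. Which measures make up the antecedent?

The antecedent is the phrase ending with the weaker cadence (Phrygian half cadence, phrase 1) and the consequent the one ending more conclusively (perfect authentic cadence, phrase 2); the antecedent is measures 39–40.

measures 39–40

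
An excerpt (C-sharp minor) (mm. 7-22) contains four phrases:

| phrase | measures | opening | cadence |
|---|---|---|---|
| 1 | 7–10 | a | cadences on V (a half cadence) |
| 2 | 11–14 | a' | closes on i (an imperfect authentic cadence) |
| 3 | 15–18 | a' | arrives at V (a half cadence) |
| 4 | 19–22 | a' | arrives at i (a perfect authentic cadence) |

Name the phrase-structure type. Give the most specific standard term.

parallel double period

Four phrases in two halves: the first half (measures 7–14) ends with an imperfect authentic cadence, the second (measures 15–22) with a perfect authentic cadence — a large antecedent–consequent pair, i.e. a double period.
Phrase 3 begins with the same material as phrase 1, making it parallel.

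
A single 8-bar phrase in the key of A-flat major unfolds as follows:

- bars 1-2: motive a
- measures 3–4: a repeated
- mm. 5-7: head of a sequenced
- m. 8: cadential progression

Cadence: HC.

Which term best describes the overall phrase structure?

Basic idea (measures 1–2) + its repetition (bars 3-4) form the presentation; fragmentation and cadence (mm. 5–8) form the continuation — the 8-bar whole is a sentence.

sentence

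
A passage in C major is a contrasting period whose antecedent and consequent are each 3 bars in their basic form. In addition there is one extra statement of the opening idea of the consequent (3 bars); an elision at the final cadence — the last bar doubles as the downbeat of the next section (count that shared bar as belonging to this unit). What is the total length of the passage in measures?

Basic contrasting period: 3 + 3 = 6 bars.
6 (basic form) + 3 (extra statement) = 9.
The elision shares a bar with the next section but does not change this unit's count.

9 measures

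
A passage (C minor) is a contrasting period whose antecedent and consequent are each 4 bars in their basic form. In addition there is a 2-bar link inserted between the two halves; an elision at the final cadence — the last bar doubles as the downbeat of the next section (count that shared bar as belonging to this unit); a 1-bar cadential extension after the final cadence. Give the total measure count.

Basic contrasting period: 4 + 4 = 8 bars.
8 (basic form) + 2 (link) + 1 (cadential extension) = 11.
The elision shares a bar with the next section but does not change this unit's count.

11 measures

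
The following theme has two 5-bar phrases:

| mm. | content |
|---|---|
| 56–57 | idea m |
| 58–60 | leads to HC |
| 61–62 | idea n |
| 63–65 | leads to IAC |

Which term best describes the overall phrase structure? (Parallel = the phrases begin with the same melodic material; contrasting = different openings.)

Phrase 1 ends with a half cadence (weaker) and phrase 2 with an imperfect authentic cadence (stronger): antecedent + consequent = a period.
The two phrases open with different material (m / n), so the period is contrasting.

contrasting period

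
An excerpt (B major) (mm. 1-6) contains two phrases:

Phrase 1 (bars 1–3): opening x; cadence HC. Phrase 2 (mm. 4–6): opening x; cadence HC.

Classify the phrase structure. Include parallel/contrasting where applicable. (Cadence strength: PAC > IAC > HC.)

repeated phrase

Both phrases have the same opening (x) and the same cadence (half cadence): the second is a restatement, not a consequent, so this is a repeated phrase rather than a period.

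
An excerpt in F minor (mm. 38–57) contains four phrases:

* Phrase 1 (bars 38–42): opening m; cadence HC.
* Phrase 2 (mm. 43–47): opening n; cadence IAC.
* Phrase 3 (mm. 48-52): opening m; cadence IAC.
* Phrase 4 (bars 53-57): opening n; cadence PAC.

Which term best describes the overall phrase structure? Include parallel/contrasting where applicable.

Four phrases in two halves: the first half (mm. 38–47) ends with an imperfect authentic cadence, the second (bars 48-57) with a perfect authentic cadence — a large antecedent–consequent pair, i.e. a double period.
Phrase 3 begins with the same material as phrase 1, making it parallel.

parallel double period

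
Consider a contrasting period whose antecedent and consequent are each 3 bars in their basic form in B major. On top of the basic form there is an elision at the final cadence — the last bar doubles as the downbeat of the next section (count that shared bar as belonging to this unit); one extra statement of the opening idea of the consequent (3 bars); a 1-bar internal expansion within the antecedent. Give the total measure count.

Basic contrasting period: 3 + 3 = 6 bars.
6 (basic form) + 3 (extra statement) + 1 (internal expansion) = 10.
The elision shares a bar with the next section but does not change this unit's count.

10 measures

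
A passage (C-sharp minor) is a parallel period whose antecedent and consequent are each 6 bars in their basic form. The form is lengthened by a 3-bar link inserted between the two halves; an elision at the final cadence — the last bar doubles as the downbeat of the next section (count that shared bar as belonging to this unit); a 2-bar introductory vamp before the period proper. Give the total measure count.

17 measures

Basic parallel period: 6 + 6 = 12 bars.
12 (basic form) + 3 (link) + 2 (introduction) = 17.
The elision shares a bar with the next section but does not change this unit's count.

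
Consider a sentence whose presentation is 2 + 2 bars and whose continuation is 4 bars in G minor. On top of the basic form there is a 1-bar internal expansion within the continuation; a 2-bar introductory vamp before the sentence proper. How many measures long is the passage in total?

Basic sentence: 2 + 2 + 4 = 8 bars.
8 (basic form) + 1 (internal expansion) + 2 (introduction) = 11.

11 measures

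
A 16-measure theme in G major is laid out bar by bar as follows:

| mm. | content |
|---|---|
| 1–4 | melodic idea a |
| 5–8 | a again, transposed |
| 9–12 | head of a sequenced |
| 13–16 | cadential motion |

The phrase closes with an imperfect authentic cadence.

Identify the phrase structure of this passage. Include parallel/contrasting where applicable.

sentence

Basic idea (mm. 1–4) + its repetition (mm. 5–8) form the presentation; fragmentation and cadence (mm. 9–16) form the continuation — the 16-bar whole is a sentence.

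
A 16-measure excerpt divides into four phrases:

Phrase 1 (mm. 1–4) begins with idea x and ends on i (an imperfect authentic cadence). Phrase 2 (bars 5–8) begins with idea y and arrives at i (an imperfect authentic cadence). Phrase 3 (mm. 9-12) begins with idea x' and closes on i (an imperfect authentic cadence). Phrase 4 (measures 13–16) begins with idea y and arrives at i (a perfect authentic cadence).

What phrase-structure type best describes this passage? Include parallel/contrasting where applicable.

parallel double period

Four phrases in two halves: the first half (measures 1–8) ends with an imperfect authentic cadence, the second (mm. 9-16) with a perfect authentic cadence — a large antecedent–consequent pair, i.e. a double period.
Phrase 3 begins with the same material as phrase 1, making it parallel.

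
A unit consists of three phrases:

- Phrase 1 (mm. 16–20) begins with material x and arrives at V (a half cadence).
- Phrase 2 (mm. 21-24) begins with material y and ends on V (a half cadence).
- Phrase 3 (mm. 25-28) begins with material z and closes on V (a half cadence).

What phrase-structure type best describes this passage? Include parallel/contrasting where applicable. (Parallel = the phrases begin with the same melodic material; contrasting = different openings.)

The final phrase closes with a half cadence, which is not stronger than the preceding half cadence; the 3 phrases lack an overall antecedent–consequent design and so form a phrase group.

phrase group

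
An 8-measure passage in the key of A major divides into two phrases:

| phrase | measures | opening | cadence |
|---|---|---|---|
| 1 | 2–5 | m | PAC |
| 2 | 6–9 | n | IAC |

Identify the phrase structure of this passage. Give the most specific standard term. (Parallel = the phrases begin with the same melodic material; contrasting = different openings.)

phrase group

The second phrase closes with an imperfect authentic cadence, which is not stronger than the first phrase's perfect authentic cadence; without a weak→strong cadential pair there is no antecedent–consequent relationship, so this is a phrase group rather than a period.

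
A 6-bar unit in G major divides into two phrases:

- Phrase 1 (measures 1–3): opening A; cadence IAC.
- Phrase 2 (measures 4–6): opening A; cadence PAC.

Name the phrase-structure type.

Phrase 1 ends with an imperfect authentic cadence (weaker) and phrase 2 with a perfect authentic cadence (stronger): antecedent + consequent = a period.
The two phrases open with the same material (A / A), so the period is parallel.

parallel period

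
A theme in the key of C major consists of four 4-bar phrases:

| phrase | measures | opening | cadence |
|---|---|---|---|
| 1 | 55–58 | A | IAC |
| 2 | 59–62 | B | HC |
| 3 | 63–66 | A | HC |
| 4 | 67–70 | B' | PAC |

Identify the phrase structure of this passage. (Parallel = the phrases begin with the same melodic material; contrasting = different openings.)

Four phrases in two halves: the first half (mm. 55–62) ends with a half cadence, the second (mm. 63-70) with a perfect authentic cadence — a large antecedent–consequent pair, i.e. a double period.
Phrase 3 begins with the same material as phrase 1, making it parallel.

parallel double period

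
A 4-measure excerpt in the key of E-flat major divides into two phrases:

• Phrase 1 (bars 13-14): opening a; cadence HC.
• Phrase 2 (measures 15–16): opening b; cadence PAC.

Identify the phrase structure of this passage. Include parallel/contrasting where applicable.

Phrase 1 ends with a half cadence (weaker) and phrase 2 with a perfect authentic cadence (stronger): antecedent + consequent = a period.
The two phrases open with different material (a / b), so the period is contrasting.

contrasting period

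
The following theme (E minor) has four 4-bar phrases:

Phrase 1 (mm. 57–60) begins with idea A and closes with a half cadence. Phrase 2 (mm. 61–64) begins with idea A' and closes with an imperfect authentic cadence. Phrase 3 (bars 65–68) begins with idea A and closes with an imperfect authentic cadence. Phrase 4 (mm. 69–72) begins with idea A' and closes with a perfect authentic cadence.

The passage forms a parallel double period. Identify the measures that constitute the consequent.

In a double period the four phrases pair into a large antecedent (phrases 1–2, ending imperfect authentic cadence) and a large consequent (phrases 3–4, ending perfect authentic cadence). The consequent spans mm. 65–72.

measures 65–72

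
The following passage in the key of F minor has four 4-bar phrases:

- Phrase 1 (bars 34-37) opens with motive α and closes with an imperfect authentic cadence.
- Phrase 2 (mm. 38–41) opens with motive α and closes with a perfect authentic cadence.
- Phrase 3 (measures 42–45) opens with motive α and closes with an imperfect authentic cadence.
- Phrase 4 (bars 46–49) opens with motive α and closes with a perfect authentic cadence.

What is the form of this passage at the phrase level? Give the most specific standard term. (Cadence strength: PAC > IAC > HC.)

repeated period

The cadence pattern IAC–PAC–IAC–PAC is weak–strong twice, and phrases 3–4 restate phrases 1–2: a period heard twice, not a double period (which would end weakly at phrase 2).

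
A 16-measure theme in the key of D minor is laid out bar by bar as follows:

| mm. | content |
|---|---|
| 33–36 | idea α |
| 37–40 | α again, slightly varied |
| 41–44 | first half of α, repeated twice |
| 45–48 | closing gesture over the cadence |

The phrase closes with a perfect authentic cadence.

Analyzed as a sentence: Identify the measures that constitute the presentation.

measures 33–40

The presentation of a sentence is the basic idea (bars 33–36) plus its repetition (measures 37–40); the presentation is therefore mm. 33-40.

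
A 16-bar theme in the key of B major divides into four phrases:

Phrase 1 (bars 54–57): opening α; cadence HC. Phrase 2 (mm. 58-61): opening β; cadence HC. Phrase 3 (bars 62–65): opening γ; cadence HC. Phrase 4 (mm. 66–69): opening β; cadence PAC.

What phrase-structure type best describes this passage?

Four phrases in two halves: the first half (measures 54-61) ends with a half cadence, the second (mm. 62–69) with a perfect authentic cadence — a large antecedent–consequent pair, i.e. a double period.
Phrase 3 begins with different material from phrase 1, making it contrasting.

contrasting double period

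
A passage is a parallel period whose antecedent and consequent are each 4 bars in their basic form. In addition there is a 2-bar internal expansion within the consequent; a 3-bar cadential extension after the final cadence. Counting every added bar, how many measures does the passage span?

13 measures

Basic parallel period: 4 + 4 = 8 bars.
8 (basic form) + 2 (internal expansion) + 3 (cadential extension) = 13.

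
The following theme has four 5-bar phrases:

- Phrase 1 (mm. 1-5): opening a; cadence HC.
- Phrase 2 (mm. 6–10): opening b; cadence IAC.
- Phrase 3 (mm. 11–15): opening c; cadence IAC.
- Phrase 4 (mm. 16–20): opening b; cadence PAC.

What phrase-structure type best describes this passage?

contrasting double period

Four phrases in two halves: the first half (mm. 1–10) ends with an imperfect authentic cadence, the second (mm. 11–20) with a perfect authentic cadence — a large antecedent–consequent pair, i.e. a double period.
Phrase 3 begins with different material from phrase 1, making it contrasting.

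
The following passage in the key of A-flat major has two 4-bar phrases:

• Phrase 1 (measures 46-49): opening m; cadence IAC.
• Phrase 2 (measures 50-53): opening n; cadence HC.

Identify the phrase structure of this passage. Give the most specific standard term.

The second phrase closes with a half cadence, which is not stronger than the first phrase's imperfect authentic cadence; without a weak→strong cadential pair there is no antecedent–consequent relationship, so this is a phrase group rather than a period.

phrase group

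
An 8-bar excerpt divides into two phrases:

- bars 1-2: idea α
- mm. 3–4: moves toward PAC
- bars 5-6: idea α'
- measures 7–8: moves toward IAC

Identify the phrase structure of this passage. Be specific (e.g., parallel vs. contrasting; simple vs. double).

phrase group

The second phrase closes with an imperfect authentic cadence, which is not stronger than the first phrase's perfect authentic cadence; without a weak→strong cadential pair there is no antecedent–consequent relationship, so this is a phrase group rather than a period.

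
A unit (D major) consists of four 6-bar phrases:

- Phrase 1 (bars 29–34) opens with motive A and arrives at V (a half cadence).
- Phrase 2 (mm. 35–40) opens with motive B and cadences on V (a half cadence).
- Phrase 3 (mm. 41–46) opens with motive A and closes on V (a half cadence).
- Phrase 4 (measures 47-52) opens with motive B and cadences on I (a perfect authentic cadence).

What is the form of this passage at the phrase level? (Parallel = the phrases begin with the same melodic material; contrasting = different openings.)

Four phrases in two halves: the first half (mm. 29–40) ends with a half cadence, the second (mm. 41–52) with a perfect authentic cadence — a large antecedent–consequent pair, i.e. a double period.
Phrase 3 begins with the same material as phrase 1, making it parallel.

parallel double period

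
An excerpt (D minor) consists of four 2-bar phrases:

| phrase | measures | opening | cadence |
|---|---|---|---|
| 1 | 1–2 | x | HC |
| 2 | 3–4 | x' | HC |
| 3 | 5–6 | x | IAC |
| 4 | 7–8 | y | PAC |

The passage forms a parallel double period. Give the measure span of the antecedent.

measures 1–4

In a double period the four phrases pair into a large antecedent (phrases 1–2, ending half cadence) and a large consequent (phrases 3–4, ending perfect authentic cadence). The antecedent spans mm. 1–4.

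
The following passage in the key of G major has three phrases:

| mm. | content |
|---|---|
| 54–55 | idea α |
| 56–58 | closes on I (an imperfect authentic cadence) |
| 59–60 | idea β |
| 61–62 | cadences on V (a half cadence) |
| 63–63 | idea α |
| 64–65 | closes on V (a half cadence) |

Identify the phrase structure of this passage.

The final phrase closes with a half cadence, which is not stronger than the preceding half cadence; the 3 phrases lack an overall antecedent–consequent design and so form a phrase group.

phrase group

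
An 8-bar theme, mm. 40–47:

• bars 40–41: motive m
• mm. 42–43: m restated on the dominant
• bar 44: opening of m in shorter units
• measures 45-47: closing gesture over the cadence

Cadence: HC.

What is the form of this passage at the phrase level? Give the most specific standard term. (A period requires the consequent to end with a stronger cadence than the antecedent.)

Basic idea (mm. 40-41) + its repetition (mm. 42–43) form the presentation; fragmentation and cadence (mm. 44–47) form the continuation — the 8-bar whole is a sentence.

sentence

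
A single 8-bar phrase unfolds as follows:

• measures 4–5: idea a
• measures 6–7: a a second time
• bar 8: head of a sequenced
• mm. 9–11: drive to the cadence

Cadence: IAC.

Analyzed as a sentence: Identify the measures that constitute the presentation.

measures 4–7

The presentation of a sentence is the basic idea (measures 4–5) plus its repetition (measures 6–7); the presentation is therefore bars 4–7.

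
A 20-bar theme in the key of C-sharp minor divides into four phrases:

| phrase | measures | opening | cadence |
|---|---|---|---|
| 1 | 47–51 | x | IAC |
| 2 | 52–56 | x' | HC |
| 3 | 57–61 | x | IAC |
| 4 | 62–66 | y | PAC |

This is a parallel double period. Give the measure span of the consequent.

In a double period the first pair of phrases (ending half cadence) is the large antecedent and the second pair (ending perfect authentic cadence) is the large consequent; the consequent is measures 57–66.

measures 57–66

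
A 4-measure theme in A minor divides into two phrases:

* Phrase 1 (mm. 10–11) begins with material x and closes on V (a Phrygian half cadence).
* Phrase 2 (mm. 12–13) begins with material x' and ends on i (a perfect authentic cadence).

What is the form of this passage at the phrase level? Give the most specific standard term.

parallel period

Phrase 1 ends with a Phrygian half cadence (weaker) and phrase 2 with a perfect authentic cadence (stronger): antecedent + consequent = a period.
The two phrases open with the same material (x / x'), so the period is parallel.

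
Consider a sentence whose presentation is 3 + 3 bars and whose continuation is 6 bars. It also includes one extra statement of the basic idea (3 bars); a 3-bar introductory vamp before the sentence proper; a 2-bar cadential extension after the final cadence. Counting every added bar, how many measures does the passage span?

Basic sentence: 3 + 3 + 6 = 12 bars.
12 (basic form) + 3 (extra statement) + 3 (introduction) + 2 (cadential extension) = 20.

20 measures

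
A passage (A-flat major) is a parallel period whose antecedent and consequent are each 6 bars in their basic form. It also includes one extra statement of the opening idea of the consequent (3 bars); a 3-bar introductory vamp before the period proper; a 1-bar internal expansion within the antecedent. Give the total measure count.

19 measures

Basic parallel period: 6 + 6 = 12 bars.
12 (basic form) + 3 (extra statement) + 3 (introduction) + 1 (internal expansion) = 19.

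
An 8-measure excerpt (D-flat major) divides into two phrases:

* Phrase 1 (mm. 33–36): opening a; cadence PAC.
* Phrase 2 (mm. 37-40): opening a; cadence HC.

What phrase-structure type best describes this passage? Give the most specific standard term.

The second phrase closes with a half cadence, which is not stronger than the first phrase's perfect authentic cadence; without a weak→strong cadential pair there is no antecedent–consequent relationship, so this is a phrase group rather than a period.

phrase group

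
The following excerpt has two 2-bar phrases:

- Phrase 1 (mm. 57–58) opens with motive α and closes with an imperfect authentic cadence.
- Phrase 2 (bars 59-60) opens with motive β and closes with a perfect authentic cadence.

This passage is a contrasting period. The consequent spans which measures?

measures 59–60

The antecedent is the phrase ending with the weaker cadence (imperfect authentic cadence, phrase 1) and the consequent the one ending more conclusively (perfect authentic cadence, phrase 2); the consequent is mm. 59–60.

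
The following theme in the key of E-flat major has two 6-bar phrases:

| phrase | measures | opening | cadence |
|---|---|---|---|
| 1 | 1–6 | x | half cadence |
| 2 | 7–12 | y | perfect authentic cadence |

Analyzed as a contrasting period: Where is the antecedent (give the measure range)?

measures 1–6

The antecedent is the phrase ending with the weaker cadence (half cadence, phrase 1) and the consequent the one ending more conclusively (perfect authentic cadence, phrase 2); the antecedent is measures 1–6.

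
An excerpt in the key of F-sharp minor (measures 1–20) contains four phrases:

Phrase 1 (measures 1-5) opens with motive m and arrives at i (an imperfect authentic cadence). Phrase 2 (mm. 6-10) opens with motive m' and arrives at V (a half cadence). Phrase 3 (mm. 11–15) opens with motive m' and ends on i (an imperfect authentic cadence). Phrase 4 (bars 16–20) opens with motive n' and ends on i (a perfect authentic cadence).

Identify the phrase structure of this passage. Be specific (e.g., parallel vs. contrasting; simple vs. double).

Four phrases in two halves: the first half (bars 1-10) ends with a half cadence, the second (mm. 11-20) with a perfect authentic cadence — a large antecedent–consequent pair, i.e. a double period.
Phrase 3 begins with the same material as phrase 1, making it parallel.

parallel double period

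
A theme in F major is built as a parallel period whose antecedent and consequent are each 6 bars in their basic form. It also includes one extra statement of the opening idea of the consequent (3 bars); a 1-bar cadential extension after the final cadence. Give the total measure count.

16 measures

Basic parallel period: 6 + 6 = 12 bars.
12 (basic form) + 3 (extra statement) + 1 (cadential extension) = 16.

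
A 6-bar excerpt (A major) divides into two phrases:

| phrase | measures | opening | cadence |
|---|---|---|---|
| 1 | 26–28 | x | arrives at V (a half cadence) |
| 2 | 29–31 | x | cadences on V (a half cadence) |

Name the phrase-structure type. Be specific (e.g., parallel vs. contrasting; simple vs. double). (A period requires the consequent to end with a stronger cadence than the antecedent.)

Both phrases have the same opening (x) and the same cadence (half cadence): the second is a restatement, not a consequent, so this is a repeated phrase rather than a period.

repeated phrase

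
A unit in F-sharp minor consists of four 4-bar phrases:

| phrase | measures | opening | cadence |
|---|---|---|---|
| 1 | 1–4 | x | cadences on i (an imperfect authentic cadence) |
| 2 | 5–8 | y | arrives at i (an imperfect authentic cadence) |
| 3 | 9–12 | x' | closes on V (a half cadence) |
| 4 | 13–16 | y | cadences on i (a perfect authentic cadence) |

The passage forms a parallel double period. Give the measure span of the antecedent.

measures 1–8

In a double period the first pair of phrases (ending imperfect authentic cadence) is the large antecedent and the second pair (ending perfect authentic cadence) is the large consequent; the antecedent is measures 1–8.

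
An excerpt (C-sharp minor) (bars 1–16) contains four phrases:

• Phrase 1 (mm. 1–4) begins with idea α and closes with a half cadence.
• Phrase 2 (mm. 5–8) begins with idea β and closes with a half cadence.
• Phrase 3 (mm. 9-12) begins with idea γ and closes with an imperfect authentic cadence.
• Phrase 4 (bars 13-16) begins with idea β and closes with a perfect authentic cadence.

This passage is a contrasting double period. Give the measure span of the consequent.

In a double period the four phrases pair into a large antecedent (phrases 1–2, ending half cadence) and a large consequent (phrases 3–4, ending perfect authentic cadence). The consequent spans measures 9-16.

measures 9–16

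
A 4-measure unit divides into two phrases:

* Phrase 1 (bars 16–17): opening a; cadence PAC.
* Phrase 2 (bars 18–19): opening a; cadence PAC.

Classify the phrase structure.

repeated phrase

Both phrases have the same opening (a) and the same cadence (perfect authentic cadence): the second is a restatement, not a consequent, so this is a repeated phrase rather than a period.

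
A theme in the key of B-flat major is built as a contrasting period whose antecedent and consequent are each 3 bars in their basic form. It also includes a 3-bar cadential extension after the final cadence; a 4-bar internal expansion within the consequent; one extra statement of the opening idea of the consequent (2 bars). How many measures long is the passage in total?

Basic contrasting period: 3 + 3 = 6 bars.
6 (basic form) + 3 (cadential extension) + 4 (internal expansion) + 2 (extra statement) = 15.

15 measures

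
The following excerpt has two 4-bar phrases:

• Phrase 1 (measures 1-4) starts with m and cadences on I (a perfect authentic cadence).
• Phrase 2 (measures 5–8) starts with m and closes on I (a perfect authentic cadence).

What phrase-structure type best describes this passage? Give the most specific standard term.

Both phrases have the same opening (m) and the same cadence (perfect authentic cadence): the second is a restatement, not a consequent, so this is a repeated phrase rather than a period.

repeated phrase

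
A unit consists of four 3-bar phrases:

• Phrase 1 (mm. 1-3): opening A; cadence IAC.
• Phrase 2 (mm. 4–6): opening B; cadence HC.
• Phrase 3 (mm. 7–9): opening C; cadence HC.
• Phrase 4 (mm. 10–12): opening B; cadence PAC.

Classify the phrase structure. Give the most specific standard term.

contrasting double period

Four phrases in two halves: the first half (bars 1–6) ends with a half cadence, the second (measures 7–12) with a perfect authentic cadence — a large antecedent–consequent pair, i.e. a double period.
Phrase 3 begins with different material from phrase 1, making it contrasting.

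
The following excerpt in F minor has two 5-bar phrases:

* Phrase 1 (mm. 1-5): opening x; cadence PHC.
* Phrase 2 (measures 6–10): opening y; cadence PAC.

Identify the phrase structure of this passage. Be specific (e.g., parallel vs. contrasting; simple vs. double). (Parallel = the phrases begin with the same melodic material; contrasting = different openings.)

contrasting period

Phrase 1 ends with a Phrygian half cadence (weaker) and phrase 2 with a perfect authentic cadence (stronger): antecedent + consequent = a period.
The two phrases open with different material (x / y), so the period is contrasting.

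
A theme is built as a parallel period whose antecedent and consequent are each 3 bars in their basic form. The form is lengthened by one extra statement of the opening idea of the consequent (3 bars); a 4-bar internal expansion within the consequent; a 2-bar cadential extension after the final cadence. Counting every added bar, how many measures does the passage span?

15 measures

Basic parallel period: 3 + 3 = 6 bars.
6 (basic form) + 3 (extra statement) + 4 (internal expansion) + 2 (cadential extension) = 15.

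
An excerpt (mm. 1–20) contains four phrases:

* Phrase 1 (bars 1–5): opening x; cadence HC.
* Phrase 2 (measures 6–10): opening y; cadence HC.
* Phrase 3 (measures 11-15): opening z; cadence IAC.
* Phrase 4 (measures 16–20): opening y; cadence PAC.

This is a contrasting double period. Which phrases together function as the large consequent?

phrases 3 and 4

In a double period the first pair of phrases (ending half cadence) is the large antecedent and the second pair (ending perfect authentic cadence) is the large consequent; the consequent is phrases 3 and 4.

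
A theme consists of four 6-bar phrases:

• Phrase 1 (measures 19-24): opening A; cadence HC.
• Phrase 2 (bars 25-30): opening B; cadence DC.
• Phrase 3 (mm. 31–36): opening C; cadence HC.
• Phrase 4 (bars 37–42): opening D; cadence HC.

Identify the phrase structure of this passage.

Phrase 4 ends with a half cadence, no stronger than phrase 2's deceptive cadence, so the four phrases do not form a double period; nor do phrases 3–4 duplicate 1–2, so it is not a repeated period. With no phrase reaching a conclusive cadence, the passage is a phrase group.

phrase group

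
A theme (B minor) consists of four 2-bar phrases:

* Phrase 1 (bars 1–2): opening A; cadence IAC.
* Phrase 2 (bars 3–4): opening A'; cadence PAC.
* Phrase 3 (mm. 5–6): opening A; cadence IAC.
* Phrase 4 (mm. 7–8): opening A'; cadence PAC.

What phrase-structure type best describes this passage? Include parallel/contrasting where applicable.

repeated period

The cadence pattern IAC–PAC–IAC–PAC is weak–strong twice, and phrases 3–4 restate phrases 1–2: a period heard twice, not a double period (which would end weakly at phrase 2).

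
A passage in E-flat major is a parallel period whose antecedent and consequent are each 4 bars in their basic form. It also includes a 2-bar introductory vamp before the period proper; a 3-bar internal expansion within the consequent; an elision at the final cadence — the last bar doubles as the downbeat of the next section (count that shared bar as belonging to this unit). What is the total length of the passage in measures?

13 measures

Basic parallel period: 4 + 4 = 8 bars.
8 (basic form) + 2 (introduction) + 3 (internal expansion) = 13.
The elision shares a bar with the next section but does not change this unit's count.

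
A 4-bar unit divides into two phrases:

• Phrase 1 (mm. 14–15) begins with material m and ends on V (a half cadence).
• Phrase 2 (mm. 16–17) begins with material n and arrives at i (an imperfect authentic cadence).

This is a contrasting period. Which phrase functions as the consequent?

The phrase ending with the weaker cadence (half cadence) is the antecedent; the one ending more conclusively (imperfect authentic cadence) is the consequent. The consequent is phrase 2.

phrase 2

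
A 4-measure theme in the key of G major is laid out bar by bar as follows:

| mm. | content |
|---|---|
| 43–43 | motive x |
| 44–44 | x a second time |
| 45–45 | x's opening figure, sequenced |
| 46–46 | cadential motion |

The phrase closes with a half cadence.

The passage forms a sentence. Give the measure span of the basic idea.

measures 43–43

The presentation of a sentence is the basic idea (m. 43) plus its repetition (measure 44); the basic idea is therefore bar 43.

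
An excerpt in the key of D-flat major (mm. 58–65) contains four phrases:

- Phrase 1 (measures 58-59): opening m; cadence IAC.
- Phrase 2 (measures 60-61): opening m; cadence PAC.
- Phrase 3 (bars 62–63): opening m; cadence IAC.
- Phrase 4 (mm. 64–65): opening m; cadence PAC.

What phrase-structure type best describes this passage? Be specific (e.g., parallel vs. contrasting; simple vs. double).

The cadence pattern IAC–PAC–IAC–PAC is weak–strong twice, and phrases 3–4 restate phrases 1–2: a period heard twice, not a double period (which would end weakly at phrase 2).

repeated period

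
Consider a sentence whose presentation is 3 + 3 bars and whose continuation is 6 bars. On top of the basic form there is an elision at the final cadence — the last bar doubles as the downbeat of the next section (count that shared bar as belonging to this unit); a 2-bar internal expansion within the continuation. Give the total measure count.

Basic sentence: 3 + 3 + 6 = 12 bars.
12 (basic form) + 2 (internal expansion) = 14.
The elision shares a bar with the next section but does not change this unit's count.

14 measures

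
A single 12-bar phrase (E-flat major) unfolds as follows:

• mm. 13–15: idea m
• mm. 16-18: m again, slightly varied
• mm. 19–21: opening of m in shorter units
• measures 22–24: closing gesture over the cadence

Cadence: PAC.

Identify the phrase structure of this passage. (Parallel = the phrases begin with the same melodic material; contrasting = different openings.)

sentence

Basic idea (bars 13-15) + its repetition (bars 16-18) form the presentation; fragmentation and cadence (mm. 19–24) form the continuation — the 12-bar whole is a sentence.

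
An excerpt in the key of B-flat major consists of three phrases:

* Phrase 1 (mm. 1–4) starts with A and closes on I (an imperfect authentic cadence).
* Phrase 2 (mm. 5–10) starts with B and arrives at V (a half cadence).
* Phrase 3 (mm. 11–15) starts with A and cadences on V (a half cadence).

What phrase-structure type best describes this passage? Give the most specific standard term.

phrase group

The final phrase closes with a half cadence, which is not stronger than the preceding half cadence; the 3 phrases lack an overall antecedent–consequent design and so form a phrase group.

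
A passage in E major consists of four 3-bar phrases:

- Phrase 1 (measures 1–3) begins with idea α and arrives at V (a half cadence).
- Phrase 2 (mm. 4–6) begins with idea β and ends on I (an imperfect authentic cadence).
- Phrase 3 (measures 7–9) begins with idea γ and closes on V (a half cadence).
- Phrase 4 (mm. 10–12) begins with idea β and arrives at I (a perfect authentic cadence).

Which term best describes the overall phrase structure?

contrasting double period

Four phrases in two halves: the first half (measures 1-6) ends with an imperfect authentic cadence, the second (measures 7-12) with a perfect authentic cadence — a large antecedent–consequent pair, i.e. a double period.
Phrase 3 begins with different material from phrase 1, making it contrasting.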